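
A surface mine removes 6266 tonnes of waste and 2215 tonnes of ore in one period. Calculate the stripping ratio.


Stripping ratio = waste tonnage / ore tonnage
= 6266 / 2215
= 2.8289

2.8289


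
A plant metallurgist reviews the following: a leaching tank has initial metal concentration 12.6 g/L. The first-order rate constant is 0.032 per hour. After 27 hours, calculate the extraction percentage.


Compute the exponent:
-k * t = -0.032 * 27 = -0.864
Remaining concentration:
C = 12.6 * exp(-0.864)
= 12.6 * 0.4214728148
= 5.310557466 g/L
Extracted = 12.6 - 5.310557466 = 7.289442534 g/L
Extraction % = 7.289442534 / 12.6 * 100
= 57.8527%

57.8527%


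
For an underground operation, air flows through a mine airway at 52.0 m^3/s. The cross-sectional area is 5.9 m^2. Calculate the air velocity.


Velocity = flow rate / cross-sectional area
= 52.0 / 5.9
= 8.8136 m/s

8.8136 m/s


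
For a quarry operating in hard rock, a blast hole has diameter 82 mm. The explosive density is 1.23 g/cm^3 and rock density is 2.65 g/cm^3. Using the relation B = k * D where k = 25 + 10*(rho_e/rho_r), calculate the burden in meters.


2.4306 m

First, compute k:
rho_e / rho_r = 1.23 / 2.65 = 0.4641509434
k = 25 + 10 * 0.4641509434 = 29.64150943
Then, compute burden:
B = k * D / 1000 = 29.64150943 * 82 / 1000
= 2430.603774 / 1000
= 2.4306 m


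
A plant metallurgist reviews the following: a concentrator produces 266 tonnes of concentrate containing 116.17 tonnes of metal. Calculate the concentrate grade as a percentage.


43.6729%

Grade = (metal in concentrate / concentrate mass) * 100
= (116.17 / 266) * 100
= 0.4367293233 * 100
= 43.6729%


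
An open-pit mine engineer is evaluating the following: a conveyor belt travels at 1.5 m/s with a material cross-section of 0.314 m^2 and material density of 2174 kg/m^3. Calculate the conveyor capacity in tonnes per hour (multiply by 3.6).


Volumetric flow = speed * area
= 1.5 * 0.314 = 0.471 m^3/s
Mass flow = volumetric * density
= 0.471 * 2174 = 1023.954 kg/s
Convert to t/h: multiply by 3.6
Capacity = 1023.954 * 3.6
= 3686.2344 t/h

3686.2344 t/h


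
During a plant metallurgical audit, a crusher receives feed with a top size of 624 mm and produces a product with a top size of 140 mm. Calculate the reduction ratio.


Reduction ratio = feed size / product size
= 624 / 140
= 4.4571

4.4571


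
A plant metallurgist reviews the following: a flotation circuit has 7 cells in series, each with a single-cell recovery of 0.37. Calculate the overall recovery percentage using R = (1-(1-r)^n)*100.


96.061%

Complement of single-cell recovery:
1 - r = 1 - 0.37 = 0.63
Raise to power n:
(1 - r)^7 = 0.63^7 = 0.03938980639
Overall recovery:
R = (1 - 0.03938980639) * 100
= 96.061%


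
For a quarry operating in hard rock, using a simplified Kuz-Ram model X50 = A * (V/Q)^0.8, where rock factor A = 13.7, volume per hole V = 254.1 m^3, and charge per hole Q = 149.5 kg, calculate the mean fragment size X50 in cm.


Compute V/Q:
V/Q = 254.1 / 149.5 = 1.699665552
Raise to the power 0.8:
(V/Q)^0.8 = 1.699665552^0.8 = 1.528589169
Multiply by A:
X50 = 13.7 * 1.528589169
= 20.9417 cm

20.9417 cm


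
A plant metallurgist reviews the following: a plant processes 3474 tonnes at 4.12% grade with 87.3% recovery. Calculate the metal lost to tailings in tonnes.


18.1774 tonnes

Total metal in feed:
= 3474 * 4.12 / 100 = 143.1288 tonnes
Metal recovered:
= 143.1288 * 87.3 / 100 = 124.9514424 tonnes
Metal lost to tailings:
= 143.1288 - 124.9514424
= 18.1774 tonnes


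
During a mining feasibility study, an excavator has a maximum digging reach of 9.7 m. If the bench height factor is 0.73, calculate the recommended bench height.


7.081 m

Bench height = reach * factor
= 9.7 * 0.73
= 7.081 m


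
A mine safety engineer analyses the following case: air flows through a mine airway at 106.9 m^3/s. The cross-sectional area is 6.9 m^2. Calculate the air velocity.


15.4928 m/s

Velocity = flow rate / cross-sectional area
= 106.9 / 6.9
= 15.4928 m/s


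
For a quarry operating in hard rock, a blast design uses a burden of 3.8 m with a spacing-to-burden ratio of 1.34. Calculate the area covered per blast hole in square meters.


19.3496 m^2

First, find the spacing:
Spacing = burden * ratio = 3.8 * 1.34
= 5.092 m
Then, calculate the area:
Area = burden * spacing = 3.8 * 5.092
= 19.3496 m^2


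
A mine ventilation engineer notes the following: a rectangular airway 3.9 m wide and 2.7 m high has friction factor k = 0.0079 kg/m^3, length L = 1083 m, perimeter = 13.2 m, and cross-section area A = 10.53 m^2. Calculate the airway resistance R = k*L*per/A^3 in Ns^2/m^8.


0.0967 Ns^2/m^8

Compute the numerator:
k * L * per = 0.0079 * 1083 * 13.2
= 112.93524
Compute the denominator:
A^3 = 10.53^3 = 1167.575877
Resistance:
R = 112.93524 / 1167.575877
= 0.0967 Ns^2/m^8


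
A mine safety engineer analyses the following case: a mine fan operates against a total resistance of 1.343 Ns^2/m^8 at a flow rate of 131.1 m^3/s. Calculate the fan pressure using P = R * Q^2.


Compute Q^2:
Q^2 = 131.1^2 = 17187.21
Compute pressure:
P = R * Q^2 = 1.343 * 17187.21
= 23082.423 Pa

23082.423 Pa


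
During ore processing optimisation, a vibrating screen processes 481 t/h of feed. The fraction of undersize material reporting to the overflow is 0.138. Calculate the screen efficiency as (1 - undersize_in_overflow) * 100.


Screen efficiency = (1 - fraction of undersize in overflow) * 100
= (1 - 0.138) * 100
= 0.862 * 100
= 86.2%

86.2%


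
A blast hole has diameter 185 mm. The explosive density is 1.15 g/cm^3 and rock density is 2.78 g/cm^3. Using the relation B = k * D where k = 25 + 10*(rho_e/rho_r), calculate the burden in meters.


First, compute k:
rho_e / rho_r = 1.15 / 2.78 = 0.4136690647
k = 25 + 10 * 0.4136690647 = 29.13669065
Then, compute burden:
B = k * D / 1000 = 29.13669065 * 185 / 1000
= 5390.28777 / 1000
= 5.3903 m

5.3903 m


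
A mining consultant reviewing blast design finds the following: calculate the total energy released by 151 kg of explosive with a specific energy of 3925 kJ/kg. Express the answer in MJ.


592.675 MJ

Energy = mass * specific_energy / 1000
= 151 * 3925 / 1000
= 592675 / 1000
= 592.675 MJ


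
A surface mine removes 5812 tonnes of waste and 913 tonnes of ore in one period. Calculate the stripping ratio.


Stripping ratio = waste tonnage / ore tonnage
= 5812 / 913
= 6.3658

6.3658


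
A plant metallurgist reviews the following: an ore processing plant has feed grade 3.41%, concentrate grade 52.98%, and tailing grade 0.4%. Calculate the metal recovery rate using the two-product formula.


Using the two-product formula:
R = 100 * c * (f - t) / (f * (c - t))
Numerator = 100 * 52.98 * (3.41 - 0.4)
= 100 * 52.98 * 3.01
= 15946.98
Denominator = 3.41 * (52.98 - 0.4)
= 3.41 * 52.58
= 179.2978
R = 15946.98 / 179.2978
= 88.9413%

88.9413%


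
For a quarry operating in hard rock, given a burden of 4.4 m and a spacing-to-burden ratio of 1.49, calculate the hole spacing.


6.556 m

Spacing = burden * ratio
= 4.4 * 1.49
= 6.556 m


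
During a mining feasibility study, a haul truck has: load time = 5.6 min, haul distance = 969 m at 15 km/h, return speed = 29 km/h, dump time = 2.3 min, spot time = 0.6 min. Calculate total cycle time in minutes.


Convert haul speed to m/min: 15 * 1000/60 = 250 m/min
Haul time = 969 / 250 = 3.876 min
Convert return speed to m/min: 29 * 1000/60 = 483.3333333 m/min
Return time = 969 / 483.3333333 = 2.004827586 min
Total cycle time:
= 5.6 + 3.876 + 2.3 + 2.004827586 + 0.6
= 14.3808 min

14.3808 min


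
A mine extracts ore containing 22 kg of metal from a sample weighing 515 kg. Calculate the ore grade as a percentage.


Ore grade = (metal mass / ore mass) * 100
= (22 / 515) * 100
= 0.0427184466 * 100
= 4.2718%

4.2718%


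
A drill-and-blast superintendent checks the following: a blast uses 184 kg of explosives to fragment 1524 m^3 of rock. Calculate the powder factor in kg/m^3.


0.1207 kg/m^3

Powder factor = explosive mass / rock volume
= 184 / 1524
= 0.1207 kg/m^3


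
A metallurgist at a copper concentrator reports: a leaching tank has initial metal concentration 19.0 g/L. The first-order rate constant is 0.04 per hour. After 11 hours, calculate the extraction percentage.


35.5964%

Compute the exponent:
-k * t = -0.04 * 11 = -0.44
Remaining concentration:
C = 19.0 * exp(-0.44)
= 19.0 * 0.6440364211
= 12.236692 g/L
Extracted = 19.0 - 12.236692 = 6.763307999 g/L
Extraction % = 6.763307999 / 19.0 * 100
= 35.5964%


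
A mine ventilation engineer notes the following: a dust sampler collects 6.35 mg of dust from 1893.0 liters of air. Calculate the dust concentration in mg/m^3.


3.3545 mg/m^3

Convert liters to m^3: 1 m^3 = 1000 L
Concentration = mass / volume * 1000
= 6.35 / 1893.0 * 1000
= 0.003354463814 * 1000
= 3.3545 mg/m^3


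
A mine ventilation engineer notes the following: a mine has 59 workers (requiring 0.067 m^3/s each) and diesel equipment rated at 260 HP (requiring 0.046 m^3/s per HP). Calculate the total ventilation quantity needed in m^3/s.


15.913 m^3/s

Airflow for workers:
Q_people = 59 * 0.067 = 3.953 m^3/s
Airflow for diesel equipment:
Q_diesel = 260 * 0.046 = 11.96 m^3/s
Total ventilation:
Q_total = 3.953 + 11.96
= 15.913 m^3/s


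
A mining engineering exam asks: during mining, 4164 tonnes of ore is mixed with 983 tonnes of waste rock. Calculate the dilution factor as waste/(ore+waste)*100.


19.0985%

Total material = ore + waste
= 4164 + 983 = 5147 tonnes
Dilution = waste / total * 100
= 983 / 5147 * 100
= 0.1909850398 * 100
= 19.0985%


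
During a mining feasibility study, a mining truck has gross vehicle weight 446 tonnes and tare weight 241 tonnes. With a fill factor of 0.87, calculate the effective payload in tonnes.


Maximum payload = gross - tare
= 446 - 241 = 205 tonnes
Effective payload = max payload * fill factor
= 205 * 0.87
= 178.35 tonnes

178.35 tonnes


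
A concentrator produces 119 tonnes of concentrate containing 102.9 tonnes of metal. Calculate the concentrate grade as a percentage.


Grade = (metal in concentrate / concentrate mass) * 100
= (102.9 / 119) * 100
= 0.8647058824 * 100
= 86.4706%

86.4706%


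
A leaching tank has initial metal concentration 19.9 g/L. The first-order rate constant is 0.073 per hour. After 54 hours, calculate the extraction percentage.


Compute the exponent:
-k * t = -0.073 * 54 = -3.942
Remaining concentration:
C = 19.9 * exp(-3.942)
= 19.9 * 0.01940935719
= 0.386246208 g/L
Extracted = 19.9 - 0.386246208 = 19.51375379 g/L
Extraction % = 19.51375379 / 19.9 * 100
= 98.0591%

98.0591%


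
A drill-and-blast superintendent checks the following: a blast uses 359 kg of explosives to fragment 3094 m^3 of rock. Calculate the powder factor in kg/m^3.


Powder factor = explosive mass / rock volume
= 359 / 3094
= 0.116 kg/m^3

0.116 kg/m^3


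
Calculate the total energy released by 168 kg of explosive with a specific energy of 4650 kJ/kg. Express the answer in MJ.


781.2 MJ

Energy = mass * specific_energy / 1000
= 168 * 4650 / 1000
= 781200 / 1000
= 781.2 MJ


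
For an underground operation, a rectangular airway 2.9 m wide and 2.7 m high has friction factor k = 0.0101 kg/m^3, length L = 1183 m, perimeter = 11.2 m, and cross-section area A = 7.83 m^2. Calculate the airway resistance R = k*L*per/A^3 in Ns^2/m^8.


0.2788 Ns^2/m^8

Compute the numerator:
k * L * per = 0.0101 * 1183 * 11.2
= 133.82096
Compute the denominator:
A^3 = 7.83^3 = 480.048687
Resistance:
R = 133.82096 / 480.048687
= 0.2788 Ns^2/m^8


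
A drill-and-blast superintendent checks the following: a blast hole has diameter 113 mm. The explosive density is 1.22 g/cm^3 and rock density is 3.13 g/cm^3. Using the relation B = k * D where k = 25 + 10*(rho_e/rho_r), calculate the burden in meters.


3.2654 m

First, compute k:
rho_e / rho_r = 1.22 / 3.13 = 0.3897763578
k = 25 + 10 * 0.3897763578 = 28.89776358
Then, compute burden:
B = k * D / 1000 = 28.89776358 * 113 / 1000
= 3265.447284 / 1000
= 3.2654 m


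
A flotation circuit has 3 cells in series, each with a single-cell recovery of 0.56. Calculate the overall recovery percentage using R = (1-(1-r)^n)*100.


Complement of single-cell recovery:
1 - r = 1 - 0.56 = 0.44
Raise to power n:
(1 - r)^3 = 0.44^3 = 0.085184
Overall recovery:
R = (1 - 0.085184) * 100
= 91.4816%

91.4816%


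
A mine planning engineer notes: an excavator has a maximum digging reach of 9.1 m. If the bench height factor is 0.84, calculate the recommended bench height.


Bench height = reach * factor
= 9.1 * 0.84
= 7.644 m

7.644 m


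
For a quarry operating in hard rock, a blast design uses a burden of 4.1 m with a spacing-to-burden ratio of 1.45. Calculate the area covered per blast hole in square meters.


First, find the spacing:
Spacing = burden * ratio = 4.1 * 1.45
= 5.945 m
Then, calculate the area:
Area = burden * spacing = 4.1 * 5.945
= 24.3745 m^2

24.3745 m^2


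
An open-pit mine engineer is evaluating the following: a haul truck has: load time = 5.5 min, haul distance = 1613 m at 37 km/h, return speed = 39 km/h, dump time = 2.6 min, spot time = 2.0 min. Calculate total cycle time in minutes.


Convert haul speed to m/min: 37 * 1000/60 = 616.6666667 m/min
Haul time = 1613 / 616.6666667 = 2.615675676 min
Convert return speed to m/min: 39 * 1000/60 = 650 m/min
Return time = 1613 / 650 = 2.481538462 min
Total cycle time:
= 5.5 + 2.615675676 + 2.6 + 2.481538462 + 2.0
= 15.1972 min

15.1972 min


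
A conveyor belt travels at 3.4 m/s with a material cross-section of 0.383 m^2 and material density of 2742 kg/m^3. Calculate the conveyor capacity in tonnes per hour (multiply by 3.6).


12854.2766 t/h

Volumetric flow = speed * area
= 3.4 * 0.383 = 1.3022 m^3/s
Mass flow = volumetric * density
= 1.3022 * 2742 = 3570.6324 kg/s
Convert to t/h: multiply by 3.6
Capacity = 3570.6324 * 3.6
= 12854.2766 t/h


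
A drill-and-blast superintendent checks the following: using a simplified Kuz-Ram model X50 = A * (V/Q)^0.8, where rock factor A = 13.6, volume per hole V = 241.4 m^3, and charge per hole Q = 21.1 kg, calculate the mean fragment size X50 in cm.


Compute V/Q:
V/Q = 241.4 / 21.1 = 11.44075829
Raise to the power 0.8:
(V/Q)^0.8 = 11.44075829^0.8 = 7.026901217
Multiply by A:
X50 = 13.6 * 7.026901217
= 95.5659 cm

95.5659 cm


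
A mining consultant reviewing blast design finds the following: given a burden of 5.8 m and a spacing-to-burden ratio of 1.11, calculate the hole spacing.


6.438 m

Spacing = burden * ratio
= 5.8 * 1.11
= 6.438 m


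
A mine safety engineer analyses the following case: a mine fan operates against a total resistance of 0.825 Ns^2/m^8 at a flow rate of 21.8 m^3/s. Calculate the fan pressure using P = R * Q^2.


392.073 Pa

Compute Q^2:
Q^2 = 21.8^2 = 475.24
Compute pressure:
P = R * Q^2 = 0.825 * 475.24
= 392.073 Pa


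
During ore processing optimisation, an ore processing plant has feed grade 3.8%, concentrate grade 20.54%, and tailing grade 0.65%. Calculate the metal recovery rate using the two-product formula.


Using the two-product formula:
R = 100 * c * (f - t) / (f * (c - t))
Numerator = 100 * 20.54 * (3.8 - 0.65)
= 100 * 20.54 * 3.15
= 6470.1
Denominator = 3.8 * (20.54 - 0.65)
= 3.8 * 19.89
= 75.582
R = 6470.1 / 75.582
= 85.6037%

85.6037%


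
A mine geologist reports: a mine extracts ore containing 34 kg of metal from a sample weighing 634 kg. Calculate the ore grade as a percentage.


5.3628%

Ore grade = (metal mass / ore mass) * 100
= (34 / 634) * 100
= 0.05362776025 * 100
= 5.3628%


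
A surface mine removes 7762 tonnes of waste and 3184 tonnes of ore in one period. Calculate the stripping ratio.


Stripping ratio = waste tonnage / ore tonnage
= 7762 / 3184
= 2.4378

2.4378


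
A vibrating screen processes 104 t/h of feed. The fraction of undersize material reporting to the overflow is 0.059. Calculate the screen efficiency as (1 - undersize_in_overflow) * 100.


94.1%

Screen efficiency = (1 - fraction of undersize in overflow) * 100
= (1 - 0.059) * 100
= 0.941 * 100
= 94.1%


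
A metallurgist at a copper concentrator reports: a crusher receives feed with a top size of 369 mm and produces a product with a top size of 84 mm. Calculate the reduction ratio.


4.3929

Reduction ratio = feed size / product size
= 369 / 84
= 4.3929


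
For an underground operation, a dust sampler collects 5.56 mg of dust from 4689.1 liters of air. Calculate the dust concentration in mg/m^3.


Convert liters to m^3: 1 m^3 = 1000 L
Concentration = mass / volume * 1000
= 5.56 / 4689.1 * 1000
= 0.001185728605 * 1000
= 1.1857 mg/m^3

1.1857 mg/m^3


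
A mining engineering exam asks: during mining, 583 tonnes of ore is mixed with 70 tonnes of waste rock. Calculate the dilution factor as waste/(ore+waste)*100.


Total material = ore + waste
= 583 + 70 = 653 tonnes
Dilution = waste / total * 100
= 70 / 653 * 100
= 0.1071975498 * 100
= 10.7198%

10.7198%


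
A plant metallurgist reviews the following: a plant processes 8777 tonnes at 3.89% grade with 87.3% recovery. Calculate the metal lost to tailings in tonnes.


Total metal in feed:
= 8777 * 3.89 / 100 = 341.4253 tonnes
Metal recovered:
= 341.4253 * 87.3 / 100 = 298.0642869 tonnes
Metal lost to tailings:
= 341.4253 - 298.0642869
= 43.361 tonnes

43.361 tonnes


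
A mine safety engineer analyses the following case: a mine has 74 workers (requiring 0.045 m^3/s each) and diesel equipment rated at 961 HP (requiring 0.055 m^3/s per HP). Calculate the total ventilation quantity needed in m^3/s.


Airflow for workers:
Q_people = 74 * 0.045 = 3.33 m^3/s
Airflow for diesel equipment:
Q_diesel = 961 * 0.055 = 52.855 m^3/s
Total ventilation:
Q_total = 3.33 + 52.855
= 56.185 m^3/s

56.185 m^3/s


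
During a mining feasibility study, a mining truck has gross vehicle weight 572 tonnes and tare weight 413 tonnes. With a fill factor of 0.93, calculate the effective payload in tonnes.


Maximum payload = gross - tare
= 572 - 413 = 159 tonnes
Effective payload = max payload * fill factor
= 159 * 0.93
= 147.87 tonnes

147.87 tonnes


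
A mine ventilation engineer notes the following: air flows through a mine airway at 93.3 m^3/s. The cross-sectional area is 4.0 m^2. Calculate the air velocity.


23.325 m/s

Velocity = flow rate / cross-sectional area
= 93.3 / 4.0
= 23.325 m/s


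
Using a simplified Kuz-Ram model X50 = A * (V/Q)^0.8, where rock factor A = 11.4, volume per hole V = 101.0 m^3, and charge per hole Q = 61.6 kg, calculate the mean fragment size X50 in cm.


16.9316 cm

Compute V/Q:
V/Q = 101.0 / 61.6 = 1.63961039
Raise to the power 0.8:
(V/Q)^0.8 = 1.63961039^0.8 = 1.485225952
Multiply by A:
X50 = 11.4 * 1.485225952
= 16.9316 cm


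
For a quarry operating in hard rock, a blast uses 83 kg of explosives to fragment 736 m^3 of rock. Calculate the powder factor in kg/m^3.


Powder factor = explosive mass / rock volume
= 83 / 736
= 0.1128 kg/m^3

0.1128 kg/m^3


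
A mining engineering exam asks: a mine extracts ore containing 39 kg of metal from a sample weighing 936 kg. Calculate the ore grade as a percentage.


4.1667%

Ore grade = (metal mass / ore mass) * 100
= (39 / 936) * 100
= 0.04166666667 * 100
= 4.1667%


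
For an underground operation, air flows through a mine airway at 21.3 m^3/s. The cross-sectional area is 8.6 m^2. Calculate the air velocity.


2.4767 m/s

Velocity = flow rate / cross-sectional area
= 21.3 / 8.6
= 2.4767 m/s


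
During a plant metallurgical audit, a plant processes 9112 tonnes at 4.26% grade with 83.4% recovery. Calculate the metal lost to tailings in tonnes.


64.4364 tonnes

Total metal in feed:
= 9112 * 4.26 / 100 = 388.1712 tonnes
Metal recovered:
= 388.1712 * 83.4 / 100 = 323.7347808 tonnes
Metal lost to tailings:
= 388.1712 - 323.7347808
= 64.4364 tonnes


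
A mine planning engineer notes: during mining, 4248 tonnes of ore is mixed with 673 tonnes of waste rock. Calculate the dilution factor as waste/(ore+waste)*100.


13.6761%

Total material = ore + waste
= 4248 + 673 = 4921 tonnes
Dilution = waste / total * 100
= 673 / 4921 * 100
= 0.136760821 * 100
= 13.6761%


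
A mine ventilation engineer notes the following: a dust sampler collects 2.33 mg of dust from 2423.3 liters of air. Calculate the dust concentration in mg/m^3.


0.9615 mg/m^3

Convert liters to m^3: 1 m^3 = 1000 L
Concentration = mass / volume * 1000
= 2.33 / 2423.3 * 1000
= 0.0009614987827 * 1000
= 0.9615 mg/m^3


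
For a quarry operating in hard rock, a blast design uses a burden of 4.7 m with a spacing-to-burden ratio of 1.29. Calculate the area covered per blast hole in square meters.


28.4961 m^2

First, find the spacing:
Spacing = burden * ratio = 4.7 * 1.29
= 6.063 m
Then, calculate the area:
Area = burden * spacing = 4.7 * 6.063
= 28.4961 m^2


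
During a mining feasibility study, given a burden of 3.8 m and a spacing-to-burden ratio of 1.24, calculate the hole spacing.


Spacing = burden * ratio
= 3.8 * 1.24
= 4.712 m

4.712 m


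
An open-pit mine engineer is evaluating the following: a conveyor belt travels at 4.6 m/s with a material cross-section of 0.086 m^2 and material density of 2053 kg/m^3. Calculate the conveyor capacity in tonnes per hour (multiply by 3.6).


Volumetric flow = speed * area
= 4.6 * 0.086 = 0.3956 m^3/s
Mass flow = volumetric * density
= 0.3956 * 2053 = 812.1668 kg/s
Convert to t/h: multiply by 3.6
Capacity = 812.1668 * 3.6
= 2923.8005 t/h

2923.8005 t/h


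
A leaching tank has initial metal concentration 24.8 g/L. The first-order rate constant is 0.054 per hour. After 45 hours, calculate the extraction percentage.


91.1963%

Compute the exponent:
-k * t = -0.054 * 45 = -2.43
Remaining concentration:
C = 24.8 * exp(-2.43)
= 24.8 * 0.08803683258
= 2.183313448 g/L
Extracted = 24.8 - 2.183313448 = 22.61668655 g/L
Extraction % = 22.61668655 / 24.8 * 100
= 91.1963%


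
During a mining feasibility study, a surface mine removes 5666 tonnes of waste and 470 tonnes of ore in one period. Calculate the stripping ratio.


12.0553

Stripping ratio = waste tonnage / ore tonnage
= 5666 / 470
= 12.0553


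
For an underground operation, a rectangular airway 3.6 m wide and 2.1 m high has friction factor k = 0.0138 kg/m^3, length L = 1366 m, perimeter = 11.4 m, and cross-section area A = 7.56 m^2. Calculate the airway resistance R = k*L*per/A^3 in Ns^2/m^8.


0.4974 Ns^2/m^8

Compute the numerator:
k * L * per = 0.0138 * 1366 * 11.4
= 214.89912
Compute the denominator:
A^3 = 7.56^3 = 432.081216
Resistance:
R = 214.89912 / 432.081216
= 0.4974 Ns^2/m^8


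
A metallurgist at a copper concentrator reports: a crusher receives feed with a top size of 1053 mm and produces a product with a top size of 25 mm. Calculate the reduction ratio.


42.12

Reduction ratio = feed size / product size
= 1053 / 25
= 42.12


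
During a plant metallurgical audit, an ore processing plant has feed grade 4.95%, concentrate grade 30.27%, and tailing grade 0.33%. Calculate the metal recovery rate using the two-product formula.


Using the two-product formula:
R = 100 * c * (f - t) / (f * (c - t))
Numerator = 100 * 30.27 * (4.95 - 0.33)
= 100 * 30.27 * 4.62
= 13984.74
Denominator = 4.95 * (30.27 - 0.33)
= 4.95 * 29.94
= 148.203
R = 13984.74 / 148.203
= 94.3621%

94.3621%


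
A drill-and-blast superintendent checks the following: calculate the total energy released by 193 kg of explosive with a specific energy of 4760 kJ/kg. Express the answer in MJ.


Energy = mass * specific_energy / 1000
= 193 * 4760 / 1000
= 918680 / 1000
= 918.68 MJ

918.68 MJ


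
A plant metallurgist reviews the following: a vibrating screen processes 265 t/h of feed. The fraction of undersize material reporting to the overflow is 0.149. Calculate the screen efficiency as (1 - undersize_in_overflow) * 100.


Screen efficiency = (1 - fraction of undersize in overflow) * 100
= (1 - 0.149) * 100
= 0.851 * 100
= 85.1%

85.1%


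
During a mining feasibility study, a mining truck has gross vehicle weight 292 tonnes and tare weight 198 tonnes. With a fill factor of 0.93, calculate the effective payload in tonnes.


Maximum payload = gross - tare
= 292 - 198 = 94 tonnes
Effective payload = max payload * fill factor
= 94 * 0.93
= 87.42 tonnes

87.42 tonnes


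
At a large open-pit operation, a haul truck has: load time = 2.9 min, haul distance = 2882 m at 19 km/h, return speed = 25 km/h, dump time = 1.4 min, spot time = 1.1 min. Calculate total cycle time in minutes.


21.4179 min

Convert haul speed to m/min: 19 * 1000/60 = 316.6666667 m/min
Haul time = 2882 / 316.6666667 = 9.101052632 min
Convert return speed to m/min: 25 * 1000/60 = 416.6666667 m/min
Return time = 2882 / 416.6666667 = 6.9168 min
Total cycle time:
= 2.9 + 9.101052632 + 1.4 + 6.9168 + 1.1
= 21.4179 min


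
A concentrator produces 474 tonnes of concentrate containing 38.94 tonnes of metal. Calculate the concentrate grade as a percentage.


8.2152%

Grade = (metal in concentrate / concentrate mass) * 100
= (38.94 / 474) * 100
= 0.08215189873 * 100
= 8.2152%


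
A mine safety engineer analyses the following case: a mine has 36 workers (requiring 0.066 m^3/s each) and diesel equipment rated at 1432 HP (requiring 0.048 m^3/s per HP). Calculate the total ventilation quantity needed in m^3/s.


Airflow for workers:
Q_people = 36 * 0.066 = 2.376 m^3/s
Airflow for diesel equipment:
Q_diesel = 1432 * 0.048 = 68.736 m^3/s
Total ventilation:
Q_total = 2.376 + 68.736
= 71.112 m^3/s

71.112 m^3/s


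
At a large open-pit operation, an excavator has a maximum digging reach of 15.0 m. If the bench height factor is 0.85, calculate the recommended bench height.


Bench height = reach * factor
= 15.0 * 0.85
= 12.75 m

12.75 m


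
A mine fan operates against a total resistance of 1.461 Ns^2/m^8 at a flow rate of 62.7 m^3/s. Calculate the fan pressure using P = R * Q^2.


5743.6147 Pa

Compute Q^2:
Q^2 = 62.7^2 = 3931.29
Compute pressure:
P = R * Q^2 = 1.461 * 3931.29
= 5743.6147 Pa


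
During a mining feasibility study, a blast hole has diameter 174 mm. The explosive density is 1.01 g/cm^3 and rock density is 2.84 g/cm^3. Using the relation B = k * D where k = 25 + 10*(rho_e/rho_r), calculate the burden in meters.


First, compute k:
rho_e / rho_r = 1.01 / 2.84 = 0.3556338028
k = 25 + 10 * 0.3556338028 = 28.55633803
Then, compute burden:
B = k * D / 1000 = 28.55633803 * 174 / 1000
= 4968.802817 / 1000
= 4.9688 m

4.9688 m


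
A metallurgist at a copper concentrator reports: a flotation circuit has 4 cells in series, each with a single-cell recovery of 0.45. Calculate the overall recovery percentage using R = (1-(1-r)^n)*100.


90.8494%

Complement of single-cell recovery:
1 - r = 1 - 0.45 = 0.55
Raise to power n:
(1 - r)^4 = 0.55^4 = 0.09150625
Overall recovery:
R = (1 - 0.09150625) * 100
= 90.8494%


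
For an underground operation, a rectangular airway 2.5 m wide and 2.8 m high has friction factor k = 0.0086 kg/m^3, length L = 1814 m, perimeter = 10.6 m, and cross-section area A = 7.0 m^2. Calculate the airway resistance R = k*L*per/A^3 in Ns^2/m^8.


0.4821 Ns^2/m^8

Compute the numerator:
k * L * per = 0.0086 * 1814 * 10.6
= 165.36424
Compute the denominator:
A^3 = 7.0^3 = 343
Resistance:
R = 165.36424 / 343
= 0.4821 Ns^2/m^8


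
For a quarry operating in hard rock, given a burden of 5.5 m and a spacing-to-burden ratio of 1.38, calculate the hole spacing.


7.59 m

Spacing = burden * ratio
= 5.5 * 1.38
= 7.59 m


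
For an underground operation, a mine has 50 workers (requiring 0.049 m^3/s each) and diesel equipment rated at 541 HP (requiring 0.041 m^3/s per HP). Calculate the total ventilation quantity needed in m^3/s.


24.631 m^3/s

Airflow for workers:
Q_people = 50 * 0.049 = 2.45 m^3/s
Airflow for diesel equipment:
Q_diesel = 541 * 0.041 = 22.181 m^3/s
Total ventilation:
Q_total = 2.45 + 22.181
= 24.631 m^3/s


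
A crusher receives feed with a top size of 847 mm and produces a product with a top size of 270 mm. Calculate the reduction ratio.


3.137

Reduction ratio = feed size / product size
= 847 / 270
= 3.137


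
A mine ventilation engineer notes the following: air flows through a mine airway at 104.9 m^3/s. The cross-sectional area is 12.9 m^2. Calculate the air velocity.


8.1318 m/s

Velocity = flow rate / cross-sectional area
= 104.9 / 12.9
= 8.1318 m/s


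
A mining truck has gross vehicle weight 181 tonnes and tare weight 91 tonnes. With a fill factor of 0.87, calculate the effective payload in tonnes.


Maximum payload = gross - tare
= 181 - 91 = 90 tonnes
Effective payload = max payload * fill factor
= 90 * 0.87
= 78.3 tonnes

78.3 tonnes


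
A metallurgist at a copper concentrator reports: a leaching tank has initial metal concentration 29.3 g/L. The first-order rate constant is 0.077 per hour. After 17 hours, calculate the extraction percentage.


Compute the exponent:
-k * t = -0.077 * 17 = -1.309
Remaining concentration:
C = 29.3 * exp(-1.309)
= 29.3 * 0.2700900114
= 7.913637334 g/L
Extracted = 29.3 - 7.913637334 = 21.38636267 g/L
Extraction % = 21.38636267 / 29.3 * 100
= 72.991%

72.991%


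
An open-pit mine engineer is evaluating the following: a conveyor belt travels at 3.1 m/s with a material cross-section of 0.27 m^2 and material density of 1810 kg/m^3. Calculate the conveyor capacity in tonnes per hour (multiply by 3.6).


5453.892 t/h

Volumetric flow = speed * area
= 3.1 * 0.27 = 0.837 m^3/s
Mass flow = volumetric * density
= 0.837 * 1810 = 1514.97 kg/s
Convert to t/h: multiply by 3.6
Capacity = 1514.97 * 3.6
= 5453.892 t/h


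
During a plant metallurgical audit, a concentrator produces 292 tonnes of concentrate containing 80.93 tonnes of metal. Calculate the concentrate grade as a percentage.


Grade = (metal in concentrate / concentrate mass) * 100
= (80.93 / 292) * 100
= 0.2771575342 * 100
= 27.7158%

27.7158%


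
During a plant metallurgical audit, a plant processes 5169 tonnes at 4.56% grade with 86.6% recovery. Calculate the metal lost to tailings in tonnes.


31.5847 tonnes

Total metal in feed:
= 5169 * 4.56 / 100 = 235.7064 tonnes
Metal recovered:
= 235.7064 * 86.6 / 100 = 204.1217424 tonnes
Metal lost to tailings:
= 235.7064 - 204.1217424
= 31.5847 tonnes


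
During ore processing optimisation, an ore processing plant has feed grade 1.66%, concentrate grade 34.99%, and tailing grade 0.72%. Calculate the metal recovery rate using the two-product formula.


57.8162%

Using the two-product formula:
R = 100 * c * (f - t) / (f * (c - t))
Numerator = 100 * 34.99 * (1.66 - 0.72)
= 100 * 34.99 * 0.94
= 3289.06
Denominator = 1.66 * (34.99 - 0.72)
= 1.66 * 34.27
= 56.8882
R = 3289.06 / 56.8882
= 57.8162%


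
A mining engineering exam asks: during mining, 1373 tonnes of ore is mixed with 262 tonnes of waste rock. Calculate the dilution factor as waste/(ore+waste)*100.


16.0245%

Total material = ore + waste
= 1373 + 262 = 1635 tonnes
Dilution = waste / total * 100
= 262 / 1635 * 100
= 0.1602446483 * 100
= 16.0245%


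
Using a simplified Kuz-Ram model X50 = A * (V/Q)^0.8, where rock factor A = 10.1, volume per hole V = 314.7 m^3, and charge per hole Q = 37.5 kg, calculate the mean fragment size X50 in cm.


55.3878 cm

Compute V/Q:
V/Q = 314.7 / 37.5 = 8.392
Raise to the power 0.8:
(V/Q)^0.8 = 8.392^0.8 = 5.48393603
Multiply by A:
X50 = 10.1 * 5.48393603
= 55.3878 cm


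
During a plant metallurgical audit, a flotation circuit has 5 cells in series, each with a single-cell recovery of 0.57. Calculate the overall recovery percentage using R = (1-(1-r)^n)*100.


Complement of single-cell recovery:
1 - r = 1 - 0.57 = 0.43
Raise to power n:
(1 - r)^5 = 0.43^5 = 0.0147008443
Overall recovery:
R = (1 - 0.0147008443) * 100
= 98.5299%

98.5299%


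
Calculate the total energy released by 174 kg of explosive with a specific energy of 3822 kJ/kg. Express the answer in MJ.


Energy = mass * specific_energy / 1000
= 174 * 3822 / 1000
= 665028 / 1000
= 665.028 MJ

665.028 MJ


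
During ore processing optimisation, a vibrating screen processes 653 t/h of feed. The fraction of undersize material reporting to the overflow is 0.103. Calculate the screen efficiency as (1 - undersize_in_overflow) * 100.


89.7%

Screen efficiency = (1 - fraction of undersize in overflow) * 100
= (1 - 0.103) * 100
= 0.897 * 100
= 89.7%


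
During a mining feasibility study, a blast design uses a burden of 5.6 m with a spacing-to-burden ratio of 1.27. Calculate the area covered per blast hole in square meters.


39.8272 m^2

First, find the spacing:
Spacing = burden * ratio = 5.6 * 1.27
= 7.112 m
Then, calculate the area:
Area = burden * spacing = 5.6 * 7.112
= 39.8272 m^2


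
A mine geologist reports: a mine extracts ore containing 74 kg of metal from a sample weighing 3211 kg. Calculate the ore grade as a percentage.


2.3046%

Ore grade = (metal mass / ore mass) * 100
= (74 / 3211) * 100
= 0.02304578013 * 100
= 2.3046%


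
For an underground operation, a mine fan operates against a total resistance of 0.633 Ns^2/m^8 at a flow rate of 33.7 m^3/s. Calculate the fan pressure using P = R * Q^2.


Compute Q^2:
Q^2 = 33.7^2 = 1135.69
Compute pressure:
P = R * Q^2 = 0.633 * 1135.69
= 718.8918 Pa

718.8918 Pa


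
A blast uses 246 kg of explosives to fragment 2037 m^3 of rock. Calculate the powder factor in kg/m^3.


0.1208 kg/m^3

Powder factor = explosive mass / rock volume
= 246 / 2037
= 0.1208 kg/m^3


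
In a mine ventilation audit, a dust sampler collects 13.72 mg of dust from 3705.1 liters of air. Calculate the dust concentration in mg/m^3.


Convert liters to m^3: 1 m^3 = 1000 L
Concentration = mass / volume * 1000
= 13.72 / 3705.1 * 1000
= 0.003703003968 * 1000
= 3.703 mg/m^3

3.703 mg/m^3


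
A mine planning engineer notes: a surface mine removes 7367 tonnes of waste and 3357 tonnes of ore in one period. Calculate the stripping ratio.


2.1945

Stripping ratio = waste tonnage / ore tonnage
= 7367 / 3357
= 2.1945


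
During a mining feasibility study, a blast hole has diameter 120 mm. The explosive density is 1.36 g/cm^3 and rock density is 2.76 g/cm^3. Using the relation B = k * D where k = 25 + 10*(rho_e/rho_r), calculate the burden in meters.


3.5913 m

First, compute k:
rho_e / rho_r = 1.36 / 2.76 = 0.4927536232
k = 25 + 10 * 0.4927536232 = 29.92753623
Then, compute burden:
B = k * D / 1000 = 29.92753623 * 120 / 1000
= 3591.304348 / 1000
= 3.5913 m


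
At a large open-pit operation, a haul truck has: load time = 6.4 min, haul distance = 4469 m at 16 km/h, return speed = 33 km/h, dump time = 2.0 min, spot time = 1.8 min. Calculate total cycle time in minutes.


35.0842 min

Convert haul speed to m/min: 16 * 1000/60 = 266.6666667 m/min
Haul time = 4469 / 266.6666667 = 16.75875 min
Convert return speed to m/min: 33 * 1000/60 = 550 m/min
Return time = 4469 / 550 = 8.125454545 min
Total cycle time:
= 6.4 + 16.75875 + 2.0 + 8.125454545 + 1.8
= 35.0842 min


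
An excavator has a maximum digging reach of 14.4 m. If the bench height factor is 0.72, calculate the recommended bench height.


10.368 m

Bench height = reach * factor
= 14.4 * 0.72
= 10.368 m


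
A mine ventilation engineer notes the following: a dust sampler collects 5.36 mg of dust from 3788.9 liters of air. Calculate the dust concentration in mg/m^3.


Convert liters to m^3: 1 m^3 = 1000 L
Concentration = mass / volume * 1000
= 5.36 / 3788.9 * 1000
= 0.001414658608 * 1000
= 1.4147 mg/m^3

1.4147 mg/m^3


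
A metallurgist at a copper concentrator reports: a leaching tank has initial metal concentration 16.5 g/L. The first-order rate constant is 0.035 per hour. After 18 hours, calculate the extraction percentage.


46.7408%

Compute the exponent:
-k * t = -0.035 * 18 = -0.63
Remaining concentration:
C = 16.5 * exp(-0.63)
= 16.5 * 0.532591801
= 8.787764717 g/L
Extracted = 16.5 - 8.787764717 = 7.712235283 g/L
Extraction % = 7.712235283 / 16.5 * 100
= 46.7408%


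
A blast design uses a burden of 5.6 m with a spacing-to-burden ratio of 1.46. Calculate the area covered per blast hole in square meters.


45.7856 m^2

First, find the spacing:
Spacing = burden * ratio = 5.6 * 1.46
= 8.176 m
Then, calculate the area:
Area = burden * spacing = 5.6 * 8.176
= 45.7856 m^2


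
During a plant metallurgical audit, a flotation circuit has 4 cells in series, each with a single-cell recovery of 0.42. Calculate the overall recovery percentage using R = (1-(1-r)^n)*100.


88.6835%

Complement of single-cell recovery:
1 - r = 1 - 0.42 = 0.58
Raise to power n:
(1 - r)^4 = 0.58^4 = 0.11316496
Overall recovery:
R = (1 - 0.11316496) * 100
= 88.6835%


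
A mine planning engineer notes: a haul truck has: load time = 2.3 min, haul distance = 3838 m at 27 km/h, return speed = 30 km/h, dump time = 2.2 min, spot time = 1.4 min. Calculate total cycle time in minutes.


22.1049 min

Convert haul speed to m/min: 27 * 1000/60 = 450 m/min
Haul time = 3838 / 450 = 8.528888889 min
Convert return speed to m/min: 30 * 1000/60 = 500 m/min
Return time = 3838 / 500 = 7.676 min
Total cycle time:
= 2.3 + 8.528888889 + 2.2 + 7.676 + 1.4
= 22.1049 min


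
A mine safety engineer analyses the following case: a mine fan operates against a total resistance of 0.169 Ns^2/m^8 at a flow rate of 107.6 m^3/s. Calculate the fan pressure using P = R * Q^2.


1956.6414 Pa

Compute Q^2:
Q^2 = 107.6^2 = 11577.76
Compute pressure:
P = R * Q^2 = 0.169 * 11577.76
= 1956.6414 Pa


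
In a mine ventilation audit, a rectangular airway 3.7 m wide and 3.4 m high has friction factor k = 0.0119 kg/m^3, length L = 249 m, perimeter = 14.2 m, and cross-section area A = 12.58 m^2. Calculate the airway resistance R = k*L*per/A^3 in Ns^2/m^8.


0.0211 Ns^2/m^8

Compute the numerator:
k * L * per = 0.0119 * 249 * 14.2
= 42.07602
Compute the denominator:
A^3 = 12.58^3 = 1990.865512
Resistance:
R = 42.07602 / 1990.865512
= 0.0211 Ns^2/m^8


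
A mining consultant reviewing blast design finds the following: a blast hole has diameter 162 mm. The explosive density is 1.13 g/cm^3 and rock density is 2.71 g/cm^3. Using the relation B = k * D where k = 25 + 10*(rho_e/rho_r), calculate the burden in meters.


First, compute k:
rho_e / rho_r = 1.13 / 2.71 = 0.4169741697
k = 25 + 10 * 0.4169741697 = 29.1697417
Then, compute burden:
B = k * D / 1000 = 29.1697417 * 162 / 1000
= 4725.498155 / 1000
= 4.7255 m

4.7255 m


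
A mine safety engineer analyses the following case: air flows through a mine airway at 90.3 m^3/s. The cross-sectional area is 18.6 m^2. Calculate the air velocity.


Velocity = flow rate / cross-sectional area
= 90.3 / 18.6
= 4.8548 m/s

4.8548 m/s


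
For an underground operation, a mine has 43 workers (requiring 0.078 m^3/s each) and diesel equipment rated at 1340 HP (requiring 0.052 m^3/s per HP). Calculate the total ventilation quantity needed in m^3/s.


73.034 m^3/s

Airflow for workers:
Q_people = 43 * 0.078 = 3.354 m^3/s
Airflow for diesel equipment:
Q_diesel = 1340 * 0.052 = 69.68 m^3/s
Total ventilation:
Q_total = 3.354 + 69.68
= 73.034 m^3/s


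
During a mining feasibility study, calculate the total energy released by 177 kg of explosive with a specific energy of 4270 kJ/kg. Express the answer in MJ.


755.79 MJ

Energy = mass * specific_energy / 1000
= 177 * 4270 / 1000
= 755790 / 1000
= 755.79 MJ


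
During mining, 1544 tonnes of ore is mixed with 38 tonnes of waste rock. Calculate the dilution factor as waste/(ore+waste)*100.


Total material = ore + waste
= 1544 + 38 = 1582 tonnes
Dilution = waste / total * 100
= 38 / 1582 * 100
= 0.02402022756 * 100
= 2.402%

2.402%


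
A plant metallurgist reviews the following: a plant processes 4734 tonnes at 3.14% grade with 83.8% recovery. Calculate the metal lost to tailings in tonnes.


Total metal in feed:
= 4734 * 3.14 / 100 = 148.6476 tonnes
Metal recovered:
= 148.6476 * 83.8 / 100 = 124.5666888 tonnes
Metal lost to tailings:
= 148.6476 - 124.5666888
= 24.0809 tonnes

24.0809 tonnes
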